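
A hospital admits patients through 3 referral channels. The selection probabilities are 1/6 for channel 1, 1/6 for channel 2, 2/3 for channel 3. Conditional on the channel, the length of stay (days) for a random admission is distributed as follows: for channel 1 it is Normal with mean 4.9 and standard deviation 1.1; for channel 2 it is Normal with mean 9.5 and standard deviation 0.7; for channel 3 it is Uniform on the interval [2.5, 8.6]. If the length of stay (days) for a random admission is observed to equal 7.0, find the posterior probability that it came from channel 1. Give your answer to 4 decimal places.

0.0820

Likelihoods f(7.0 | ·): 1: 0.0586268; 2: 0.000968449; 3: 0.163934.
Posterior ∝ prior × likelihood. Numerator for 1: 0.166667·0.0586268 = 0.00977114.
Normalizing constant: 0.166667·0.0586268 + 0.166667·0.000968449 + 0.666667·0.163934 = 0.119222.
P(1 | observation) = 0.00977114 / 0.119222 = 0.0819574.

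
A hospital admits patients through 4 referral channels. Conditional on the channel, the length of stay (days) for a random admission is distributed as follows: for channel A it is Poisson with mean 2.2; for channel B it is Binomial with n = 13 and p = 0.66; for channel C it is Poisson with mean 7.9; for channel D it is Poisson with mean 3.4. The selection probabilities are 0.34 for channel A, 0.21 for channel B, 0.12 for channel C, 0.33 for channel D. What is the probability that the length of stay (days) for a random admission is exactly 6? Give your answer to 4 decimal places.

0.0602

Conditional on each channel, P(X = 6): A: 0.0174484; B: 0.0744961; C: 0.125171; D: 0.0716044.
By total probability, P(X = 6) = 0.34·0.0174484 + 0.21·0.0744961 + 0.12·0.125171 + 0.33·0.0716044 = 0.0602266.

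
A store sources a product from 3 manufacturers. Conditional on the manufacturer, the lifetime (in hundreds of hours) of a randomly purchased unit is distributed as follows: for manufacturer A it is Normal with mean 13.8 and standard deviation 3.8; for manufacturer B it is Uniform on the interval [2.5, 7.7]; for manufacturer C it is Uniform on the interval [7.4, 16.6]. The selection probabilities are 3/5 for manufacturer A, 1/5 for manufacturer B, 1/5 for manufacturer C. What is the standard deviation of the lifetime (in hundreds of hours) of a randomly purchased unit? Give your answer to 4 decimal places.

Per component, A: μ=13.8, E[X²]=204.88; B: μ=5.1, E[X²]=28.2633; C: μ=12, E[X²]=151.053.
E[X] = 0.6·13.8 + 0.2·5.1 + 0.2·12 = 11.7.
E[X²] = 0.6·204.88 + 0.2·28.2633 + 0.2·151.053 = 158.791.
Var(X) = E[X²] − (E[X])² = 158.791 − 136.89 = 21.9013.
SD(X) = √21.9013 = 4.67989.

4.6799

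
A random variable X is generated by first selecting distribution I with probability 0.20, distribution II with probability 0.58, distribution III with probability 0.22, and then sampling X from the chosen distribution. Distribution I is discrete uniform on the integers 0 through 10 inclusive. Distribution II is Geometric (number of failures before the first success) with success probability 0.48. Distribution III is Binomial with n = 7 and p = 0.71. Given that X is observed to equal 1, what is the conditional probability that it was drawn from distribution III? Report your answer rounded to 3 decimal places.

0.004

Likelihoods P(X=1 | ·): I: 0.0909091; II: 0.2496; III: 0.00295627.
Posterior ∝ prior × likelihood. Numerator for III: 0.22·0.00295627 = 0.00065038.
Normalizing constant: 0.2·0.0909091 + 0.58·0.2496 + 0.22·0.00295627 = 0.1636.
P(III | observation) = 0.00065038 / 0.1636 = 0.00397542.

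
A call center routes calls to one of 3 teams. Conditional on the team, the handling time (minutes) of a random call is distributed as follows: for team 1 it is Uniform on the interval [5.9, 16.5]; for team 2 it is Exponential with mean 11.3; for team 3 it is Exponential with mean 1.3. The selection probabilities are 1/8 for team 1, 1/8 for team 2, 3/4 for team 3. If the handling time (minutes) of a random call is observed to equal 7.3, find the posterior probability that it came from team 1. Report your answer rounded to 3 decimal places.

Likelihoods f(7.3 | ·): 1: 0.0943396; 2: 0.0463831; 3: 0.00280108.
Posterior ∝ prior × likelihood. Numerator for 1: 0.125·0.0943396 = 0.0117925.
Normalizing constant: 0.125·0.0943396 + 0.125·0.0463831 + 0.75·0.00280108 = 0.0196912.
P(1 | observation) = 0.0117925 / 0.0196912 = 0.598871.

0.599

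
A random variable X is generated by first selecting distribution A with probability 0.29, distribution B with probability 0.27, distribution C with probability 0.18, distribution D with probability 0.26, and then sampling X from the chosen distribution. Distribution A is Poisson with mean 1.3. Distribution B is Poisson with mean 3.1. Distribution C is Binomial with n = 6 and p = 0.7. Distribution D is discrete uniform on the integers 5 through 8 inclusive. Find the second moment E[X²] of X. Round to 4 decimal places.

19.0108

For each component E[X²] = Var + (mean)², giving A: 2.99; B: 12.71; C: 18.9; D: 43.5.
Overall E[X²] = 0.29·2.99 + 0.27·12.71 + 0.18·18.9 + 0.26·43.5 = 19.0108.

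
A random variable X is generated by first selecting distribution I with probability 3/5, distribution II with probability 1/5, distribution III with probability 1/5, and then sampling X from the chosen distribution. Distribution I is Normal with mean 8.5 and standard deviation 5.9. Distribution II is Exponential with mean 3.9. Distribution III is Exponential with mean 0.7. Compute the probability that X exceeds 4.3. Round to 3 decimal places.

0.524

Conditional on each component, P(X > 4.3): I: 0.761726; II: 0.332019; III: 0.00214878.
By total probability, P(X > 4.3) = 0.6·0.761726 + 0.2·0.332019 + 0.2·0.00214878 = 0.523869.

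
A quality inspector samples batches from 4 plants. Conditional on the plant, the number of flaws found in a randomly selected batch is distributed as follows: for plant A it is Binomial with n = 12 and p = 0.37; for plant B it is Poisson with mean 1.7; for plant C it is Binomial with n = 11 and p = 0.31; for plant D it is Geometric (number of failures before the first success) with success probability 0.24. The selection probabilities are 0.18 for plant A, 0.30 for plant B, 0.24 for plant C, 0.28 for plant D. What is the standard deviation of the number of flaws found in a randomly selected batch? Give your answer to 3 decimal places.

2.490

Per component, A: μ=4.44, E[X²]=22.5108; B: μ=1.7, E[X²]=4.59; C: μ=3.41, E[X²]=13.981; D: μ=3.16667, E[X²]=23.2222.
E[X] = 0.18·4.44 + 0.3·1.7 + 0.24·3.41 + 0.28·3.16667 = 3.01427.
E[X²] = 0.18·22.5108 + 0.3·4.59 + 0.24·13.981 + 0.28·23.2222 = 15.2866.
Var(X) = E[X²] − (E[X])² = 15.2866 − 9.0858 = 6.2008.
SD(X) = √6.2008 = 2.49014.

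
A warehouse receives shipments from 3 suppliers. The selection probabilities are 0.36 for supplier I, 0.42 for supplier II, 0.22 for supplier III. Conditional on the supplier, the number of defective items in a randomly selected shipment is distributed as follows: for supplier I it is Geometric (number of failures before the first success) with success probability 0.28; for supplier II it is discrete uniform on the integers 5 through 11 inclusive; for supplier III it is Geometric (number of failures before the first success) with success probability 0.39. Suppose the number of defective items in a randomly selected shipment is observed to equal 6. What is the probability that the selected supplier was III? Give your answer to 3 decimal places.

Likelihoods P(X=6 | ·): I: 0.0390079; II: 0.142857; III: 0.0200929.
Posterior ∝ prior × likelihood. Numerator for III: 0.22·0.0200929 = 0.00442045.
Normalizing constant: 0.36·0.0390079 + 0.42·0.142857 + 0.22·0.0200929 = 0.0784633.
P(III | observation) = 0.00442045 / 0.0784633 = 0.0563378.

0.056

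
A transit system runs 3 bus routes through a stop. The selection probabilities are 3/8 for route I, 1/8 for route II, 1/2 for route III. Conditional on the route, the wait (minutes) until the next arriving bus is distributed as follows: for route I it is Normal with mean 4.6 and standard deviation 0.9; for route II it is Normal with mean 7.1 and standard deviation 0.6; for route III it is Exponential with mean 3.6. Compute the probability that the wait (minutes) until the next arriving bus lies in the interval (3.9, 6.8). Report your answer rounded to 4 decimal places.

0.4226

Conditional on each route, P(3.9 < X < 6.8): I: 0.774396; II: 0.308537; III: 0.187226.
By total probability, P(3.9 < X < 6.8) = 0.375·0.774396 + 0.125·0.308537 + 0.5·0.187226 = 0.422579.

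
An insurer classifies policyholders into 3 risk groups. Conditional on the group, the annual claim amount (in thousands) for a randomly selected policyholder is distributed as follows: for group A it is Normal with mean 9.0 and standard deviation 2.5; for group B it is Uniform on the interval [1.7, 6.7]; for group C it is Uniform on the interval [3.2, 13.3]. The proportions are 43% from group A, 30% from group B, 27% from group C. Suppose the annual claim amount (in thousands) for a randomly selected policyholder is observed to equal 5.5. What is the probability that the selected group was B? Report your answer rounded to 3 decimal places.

Likelihoods f(5.5 | ·): A: 0.059891; B: 0.2; C: 0.0990099.
Posterior ∝ prior × likelihood. Numerator for B: 0.3·0.2 = 0.06.
Normalizing constant: 0.43·0.059891 + 0.3·0.2 + 0.27·0.0990099 = 0.112486.
P(B | observation) = 0.06 / 0.112486 = 0.533401.

0.533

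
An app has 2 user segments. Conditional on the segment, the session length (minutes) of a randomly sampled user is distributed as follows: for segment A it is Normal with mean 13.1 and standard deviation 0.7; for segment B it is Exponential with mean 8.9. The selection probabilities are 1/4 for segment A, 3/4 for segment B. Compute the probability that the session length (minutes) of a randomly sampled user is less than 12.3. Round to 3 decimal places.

Conditional on each segment, P(X < 12.3): A: 0.126549; B: 0.74893.
By total probability, P(X < 12.3) = 0.25·0.126549 + 0.75·0.74893 = 0.593335.

0.593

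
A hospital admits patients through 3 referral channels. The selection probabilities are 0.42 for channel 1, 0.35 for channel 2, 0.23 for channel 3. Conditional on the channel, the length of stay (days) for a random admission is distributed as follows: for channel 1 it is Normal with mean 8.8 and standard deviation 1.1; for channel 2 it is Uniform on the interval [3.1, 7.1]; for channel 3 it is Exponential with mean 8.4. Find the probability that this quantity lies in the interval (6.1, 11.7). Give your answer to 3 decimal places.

Conditional on each channel, P(6.1 < X < 11.7): 1: 0.988757; 2: 0.25; 3: 0.235384.
By total probability, P(6.1 < X < 11.7) = 0.42·0.988757 + 0.35·0.25 + 0.23·0.235384 = 0.556916.

0.557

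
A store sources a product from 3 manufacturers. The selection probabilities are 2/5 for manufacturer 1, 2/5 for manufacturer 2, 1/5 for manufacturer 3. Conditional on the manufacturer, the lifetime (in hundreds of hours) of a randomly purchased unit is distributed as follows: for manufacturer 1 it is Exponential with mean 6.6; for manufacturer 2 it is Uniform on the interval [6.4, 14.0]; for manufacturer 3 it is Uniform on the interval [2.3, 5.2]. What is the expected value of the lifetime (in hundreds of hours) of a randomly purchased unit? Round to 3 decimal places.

Component means — 1: 6.6; 2: 10.2; 3: 3.75.
E[X] = 0.4·6.6 + 0.4·10.2 + 0.2·3.75 = 7.47.

7.470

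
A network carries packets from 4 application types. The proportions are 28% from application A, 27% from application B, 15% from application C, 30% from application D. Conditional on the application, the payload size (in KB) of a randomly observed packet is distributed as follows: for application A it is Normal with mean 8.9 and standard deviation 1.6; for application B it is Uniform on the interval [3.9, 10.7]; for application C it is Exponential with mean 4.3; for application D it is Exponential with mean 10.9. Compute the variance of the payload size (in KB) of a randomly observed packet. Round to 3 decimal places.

Per component, A: μ=8.9, E[X²]=81.77; B: μ=7.3, E[X²]=57.1433; C: μ=4.3, E[X²]=36.98; D: μ=10.9, E[X²]=237.62.
E[X] = 0.28·8.9 + 0.27·7.3 + 0.15·4.3 + 0.3·10.9 = 8.378.
E[X²] = 0.28·81.77 + 0.27·57.1433 + 0.15·36.98 + 0.3·237.62 = 115.157.
Var(X) = E[X²] − (E[X])² = 115.157 − 70.1909 = 44.9664.

44.966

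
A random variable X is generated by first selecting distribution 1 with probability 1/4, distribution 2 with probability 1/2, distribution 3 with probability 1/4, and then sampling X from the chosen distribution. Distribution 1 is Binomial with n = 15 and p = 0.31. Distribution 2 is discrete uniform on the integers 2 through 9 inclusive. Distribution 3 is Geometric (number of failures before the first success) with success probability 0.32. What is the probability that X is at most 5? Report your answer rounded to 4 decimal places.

0.6482

Conditional on each component, P(X ≤ 5): 1: 0.691643; 2: 0.5; 3: 0.901133.
By total probability, P(X ≤ 5) = 0.25·0.691643 + 0.5·0.5 + 0.25·0.901133 = 0.648194.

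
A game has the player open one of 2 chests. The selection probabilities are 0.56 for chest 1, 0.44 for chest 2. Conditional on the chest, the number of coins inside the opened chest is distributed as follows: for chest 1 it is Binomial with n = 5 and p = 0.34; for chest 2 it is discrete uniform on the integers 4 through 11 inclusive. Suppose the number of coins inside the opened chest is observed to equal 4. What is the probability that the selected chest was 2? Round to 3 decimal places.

0.690

Likelihoods P(X=4 | ·): 1: 0.0440991; 2: 0.125.
Posterior ∝ prior × likelihood. Numerator for 2: 0.44·0.125 = 0.055.
Normalizing constant: 0.56·0.0440991 + 0.44·0.125 = 0.0796955.
P(2 | observation) = 0.055 / 0.0796955 = 0.690127.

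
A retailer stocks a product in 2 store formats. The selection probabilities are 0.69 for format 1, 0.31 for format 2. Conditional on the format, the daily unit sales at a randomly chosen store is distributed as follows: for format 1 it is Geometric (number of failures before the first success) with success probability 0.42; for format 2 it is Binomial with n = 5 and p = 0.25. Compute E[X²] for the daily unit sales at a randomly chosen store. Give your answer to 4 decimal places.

For each component E[X²] = Var + (mean)², giving 1: 5.19501; 2: 2.5.
Overall E[X²] = 0.69·5.19501 + 0.31·2.5 = 4.35956.

4.3596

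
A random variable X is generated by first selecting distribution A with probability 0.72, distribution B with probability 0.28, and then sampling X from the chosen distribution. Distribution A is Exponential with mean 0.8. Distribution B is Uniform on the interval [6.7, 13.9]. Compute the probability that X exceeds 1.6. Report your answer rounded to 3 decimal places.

0.377

Conditional on each component, P(X > 1.6): A: 0.135335; B: 1.
By total probability, P(X > 1.6) = 0.72·0.135335 + 0.28·1 = 0.377441.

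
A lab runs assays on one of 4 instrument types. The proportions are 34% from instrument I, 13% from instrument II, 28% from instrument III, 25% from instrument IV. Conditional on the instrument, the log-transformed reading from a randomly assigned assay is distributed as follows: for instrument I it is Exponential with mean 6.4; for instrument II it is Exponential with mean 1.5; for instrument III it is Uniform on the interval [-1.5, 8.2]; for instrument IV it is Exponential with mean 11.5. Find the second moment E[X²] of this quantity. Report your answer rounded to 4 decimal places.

For each component E[X²] = Var + (mean)², giving I: 81.92; II: 4.5; III: 19.0633; IV: 264.5.
Overall E[X²] = 0.34·81.92 + 0.13·4.5 + 0.28·19.0633 + 0.25·264.5 = 99.9005.

99.9005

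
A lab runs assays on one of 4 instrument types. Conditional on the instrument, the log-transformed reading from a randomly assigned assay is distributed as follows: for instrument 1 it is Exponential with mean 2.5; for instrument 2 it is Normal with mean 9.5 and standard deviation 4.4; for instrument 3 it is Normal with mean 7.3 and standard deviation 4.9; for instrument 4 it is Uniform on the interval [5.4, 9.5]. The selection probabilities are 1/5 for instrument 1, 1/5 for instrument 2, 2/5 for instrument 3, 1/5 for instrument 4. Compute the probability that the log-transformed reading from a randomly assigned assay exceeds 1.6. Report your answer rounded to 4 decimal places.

0.8493

Conditional on each instrument, P(X > 1.6): 1: 0.527292; 2: 0.963709; 3: 0.877639; 4: 1.
By total probability, P(X > 1.6) = 0.2·0.527292 + 0.2·0.963709 + 0.4·0.877639 + 0.2·1 = 0.849256.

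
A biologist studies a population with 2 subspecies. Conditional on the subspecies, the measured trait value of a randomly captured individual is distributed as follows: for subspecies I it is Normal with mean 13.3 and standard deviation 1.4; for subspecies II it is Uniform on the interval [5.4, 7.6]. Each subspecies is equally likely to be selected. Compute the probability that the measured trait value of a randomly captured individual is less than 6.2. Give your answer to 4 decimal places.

Conditional on each subspecies, P(X < 6.2): I: 1.9742e-07; II: 0.363636.
By total probability, P(X < 6.2) = 0.5·1.9742e-07 + 0.5·0.363636 = 0.181818.

0.1818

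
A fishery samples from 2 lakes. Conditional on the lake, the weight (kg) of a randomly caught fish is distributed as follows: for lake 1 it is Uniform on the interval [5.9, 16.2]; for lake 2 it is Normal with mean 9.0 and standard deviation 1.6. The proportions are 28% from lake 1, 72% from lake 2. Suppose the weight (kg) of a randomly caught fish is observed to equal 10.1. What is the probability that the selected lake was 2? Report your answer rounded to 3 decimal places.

0.839

Likelihoods f(10.1 | ·): 1: 0.0970874; 2: 0.196858.
Posterior ∝ prior × likelihood. Numerator for 2: 0.72·0.196858 = 0.141738.
Normalizing constant: 0.28·0.0970874 + 0.72·0.196858 = 0.168923.
P(2 | observation) = 0.141738 / 0.168923 = 0.839071.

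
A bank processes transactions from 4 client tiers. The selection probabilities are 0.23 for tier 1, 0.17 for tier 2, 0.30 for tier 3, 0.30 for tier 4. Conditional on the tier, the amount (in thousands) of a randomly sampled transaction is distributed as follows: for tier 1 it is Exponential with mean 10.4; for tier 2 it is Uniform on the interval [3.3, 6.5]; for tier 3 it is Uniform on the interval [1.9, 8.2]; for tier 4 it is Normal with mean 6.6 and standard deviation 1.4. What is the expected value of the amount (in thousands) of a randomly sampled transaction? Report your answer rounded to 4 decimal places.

6.7200

Component means — 1: 10.4; 2: 4.9; 3: 5.05; 4: 6.6.
E[X] = 0.23·10.4 + 0.17·4.9 + 0.3·5.05 + 0.3·6.6 = 6.72.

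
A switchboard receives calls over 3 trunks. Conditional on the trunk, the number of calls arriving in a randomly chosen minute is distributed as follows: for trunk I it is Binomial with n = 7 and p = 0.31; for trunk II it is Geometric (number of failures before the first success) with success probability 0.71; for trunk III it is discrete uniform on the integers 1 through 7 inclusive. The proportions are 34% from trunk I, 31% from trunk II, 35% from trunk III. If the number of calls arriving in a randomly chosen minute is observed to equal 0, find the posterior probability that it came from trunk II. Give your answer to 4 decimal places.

Likelihoods P(X=0 | ·): I: 0.0744635; II: 0.71; III: 0.
Posterior ∝ prior × likelihood. Numerator for II: 0.31·0.71 = 0.2201.
Normalizing constant: 0.34·0.0744635 + 0.31·0.71 + 0.35·0 = 0.245418.
P(II | observation) = 0.2201 / 0.245418 = 0.896839.

0.8968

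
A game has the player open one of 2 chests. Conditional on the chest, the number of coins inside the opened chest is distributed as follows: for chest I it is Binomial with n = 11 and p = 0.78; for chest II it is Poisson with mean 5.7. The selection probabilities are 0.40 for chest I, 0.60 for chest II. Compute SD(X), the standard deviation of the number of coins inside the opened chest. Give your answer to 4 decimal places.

2.4831

Per component, I: μ=8.58, E[X²]=75.504; II: μ=5.7, E[X²]=38.19.
E[X] = 0.4·8.58 + 0.6·5.7 = 6.852.
E[X²] = 0.4·75.504 + 0.6·38.19 = 53.1156.
Var(X) = E[X²] − (E[X])² = 53.1156 − 46.9499 = 6.1657.
SD(X) = √6.1657 = 2.48308.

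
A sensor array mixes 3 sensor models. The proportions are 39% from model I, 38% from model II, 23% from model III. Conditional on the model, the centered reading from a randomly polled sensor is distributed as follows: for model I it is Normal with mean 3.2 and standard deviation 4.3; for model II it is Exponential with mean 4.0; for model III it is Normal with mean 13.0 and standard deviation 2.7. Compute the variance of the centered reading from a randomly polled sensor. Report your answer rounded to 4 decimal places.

Per component, I: μ=3.2, E[X²]=28.73; II: μ=4, E[X²]=32; III: μ=13, E[X²]=176.29.
E[X] = 0.39·3.2 + 0.38·4 + 0.23·13 = 5.758.
E[X²] = 0.39·28.73 + 0.38·32 + 0.23·176.29 = 63.9114.
Var(X) = E[X²] − (E[X])² = 63.9114 − 33.1546 = 30.7568.

30.7568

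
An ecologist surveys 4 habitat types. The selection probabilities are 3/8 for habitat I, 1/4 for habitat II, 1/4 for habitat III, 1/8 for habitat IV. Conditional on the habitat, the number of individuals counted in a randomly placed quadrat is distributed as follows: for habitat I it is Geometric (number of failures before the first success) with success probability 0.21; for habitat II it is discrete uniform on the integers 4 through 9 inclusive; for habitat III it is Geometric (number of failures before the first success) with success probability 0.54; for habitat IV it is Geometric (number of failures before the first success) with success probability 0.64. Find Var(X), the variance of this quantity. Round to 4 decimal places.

13.0258

Per component, I: μ=3.7619, E[X²]=32.0658; II: μ=6.5, E[X²]=45.1667; III: μ=0.851852, E[X²]=2.30316; IV: μ=0.5625, E[X²]=1.19531.
E[X] = 0.375·3.7619 + 0.25·6.5 + 0.25·0.851852 + 0.125·0.5625 = 3.31899.
E[X²] = 0.375·32.0658 + 0.25·45.1667 + 0.25·2.30316 + 0.125·1.19531 = 24.0415.
Var(X) = E[X²] − (E[X])² = 24.0415 − 11.0157 = 13.0258.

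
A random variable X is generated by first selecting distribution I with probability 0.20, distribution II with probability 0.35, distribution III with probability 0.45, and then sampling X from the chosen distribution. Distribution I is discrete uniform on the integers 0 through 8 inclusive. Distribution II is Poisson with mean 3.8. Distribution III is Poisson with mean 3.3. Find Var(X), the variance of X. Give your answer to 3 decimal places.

Per component, I: μ=4, E[X²]=22.6667; II: μ=3.8, E[X²]=18.24; III: μ=3.3, E[X²]=14.19.
E[X] = 0.2·4 + 0.35·3.8 + 0.45·3.3 = 3.615.
E[X²] = 0.2·22.6667 + 0.35·18.24 + 0.45·14.19 = 17.3028.
Var(X) = E[X²] − (E[X])² = 17.3028 − 13.0682 = 4.23461.

4.235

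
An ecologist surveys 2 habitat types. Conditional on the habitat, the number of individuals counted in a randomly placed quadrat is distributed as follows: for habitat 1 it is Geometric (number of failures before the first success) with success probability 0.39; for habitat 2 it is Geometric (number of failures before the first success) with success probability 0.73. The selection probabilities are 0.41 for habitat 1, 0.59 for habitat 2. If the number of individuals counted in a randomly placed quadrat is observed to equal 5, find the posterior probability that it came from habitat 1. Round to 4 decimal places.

0.9562

Likelihoods P(X=5 | ·): 1: 0.0329393; 2: 0.00104747.
Posterior ∝ prior × likelihood. Numerator for 1: 0.41·0.0329393 = 0.0135051.
Normalizing constant: 0.41·0.0329393 + 0.59·0.00104747 = 0.0141231.
P(1 | observation) = 0.0135051 / 0.0141231 = 0.956241.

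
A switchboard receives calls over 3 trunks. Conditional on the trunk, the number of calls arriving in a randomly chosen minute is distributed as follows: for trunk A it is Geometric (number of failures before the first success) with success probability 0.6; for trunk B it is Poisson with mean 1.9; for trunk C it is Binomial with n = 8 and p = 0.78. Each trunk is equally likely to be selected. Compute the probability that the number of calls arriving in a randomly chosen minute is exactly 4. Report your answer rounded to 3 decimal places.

0.052

Conditional on each trunk, P(X = 4): A: 0.01536; B: 0.0812164; C: 0.060697.
By total probability, P(X = 4) = 0.333333·0.01536 + 0.333333·0.0812164 + 0.333333·0.060697 = 0.0524245.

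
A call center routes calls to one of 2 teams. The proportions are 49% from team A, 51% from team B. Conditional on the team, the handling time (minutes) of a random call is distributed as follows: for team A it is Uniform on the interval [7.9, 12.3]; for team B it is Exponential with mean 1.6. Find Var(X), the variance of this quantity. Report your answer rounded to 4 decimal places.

Per component, A: μ=10.1, E[X²]=103.623; B: μ=1.6, E[X²]=5.12.
E[X] = 0.49·10.1 + 0.51·1.6 = 5.765.
E[X²] = 0.49·103.623 + 0.51·5.12 = 53.3866.
Var(X) = E[X²] − (E[X])² = 53.3866 − 33.2352 = 20.1514.

20.1514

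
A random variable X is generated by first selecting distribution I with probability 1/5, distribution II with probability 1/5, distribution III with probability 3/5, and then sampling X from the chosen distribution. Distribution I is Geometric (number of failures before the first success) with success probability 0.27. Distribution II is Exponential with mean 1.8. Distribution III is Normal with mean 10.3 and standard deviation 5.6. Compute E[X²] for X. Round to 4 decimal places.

For each component E[X²] = Var + (mean)², giving I: 17.3237; II: 6.48; III: 137.45.
Overall E[X²] = 0.2·17.3237 + 0.2·6.48 + 0.6·137.45 = 87.2307.

87.2307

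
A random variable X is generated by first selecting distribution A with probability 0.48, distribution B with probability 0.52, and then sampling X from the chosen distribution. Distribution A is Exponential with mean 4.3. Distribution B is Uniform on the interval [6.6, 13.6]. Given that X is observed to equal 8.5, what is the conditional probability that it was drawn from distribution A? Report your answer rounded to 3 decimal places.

Likelihoods f(8.5 | ·): A: 0.0322138; B: 0.142857.
Posterior ∝ prior × likelihood. Numerator for A: 0.48·0.0322138 = 0.0154626.
Normalizing constant: 0.48·0.0322138 + 0.52·0.142857 = 0.0897484.
P(A | observation) = 0.0154626 / 0.0897484 = 0.172289.

0.172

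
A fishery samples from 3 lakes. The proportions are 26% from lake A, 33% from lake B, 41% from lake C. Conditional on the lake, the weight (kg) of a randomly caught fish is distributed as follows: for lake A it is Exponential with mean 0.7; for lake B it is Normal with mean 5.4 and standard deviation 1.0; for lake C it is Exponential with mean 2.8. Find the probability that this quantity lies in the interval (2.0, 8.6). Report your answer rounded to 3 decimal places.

Conditional on each lake, P(2.0 < X < 8.6): A: 0.057428; B: 0.998976; C: 0.443187.
By total probability, P(2.0 < X < 8.6) = 0.26·0.057428 + 0.33·0.998976 + 0.41·0.443187 = 0.5263.

0.526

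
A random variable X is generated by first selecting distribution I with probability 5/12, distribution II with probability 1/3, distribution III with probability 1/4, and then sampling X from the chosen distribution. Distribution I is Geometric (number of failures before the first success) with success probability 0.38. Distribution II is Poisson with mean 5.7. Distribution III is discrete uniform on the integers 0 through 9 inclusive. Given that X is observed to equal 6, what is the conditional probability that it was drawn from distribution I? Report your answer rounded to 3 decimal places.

0.103

Likelihoods P(X=6 | ·): I: 0.0215841; II: 0.159382; III: 0.1.
Posterior ∝ prior × likelihood. Numerator for I: 0.416667·0.0215841 = 0.00899337.
Normalizing constant: 0.416667·0.0215841 + 0.333333·0.159382 + 0.25·0.1 = 0.0871206.
P(I | observation) = 0.00899337 / 0.0871206 = 0.103229.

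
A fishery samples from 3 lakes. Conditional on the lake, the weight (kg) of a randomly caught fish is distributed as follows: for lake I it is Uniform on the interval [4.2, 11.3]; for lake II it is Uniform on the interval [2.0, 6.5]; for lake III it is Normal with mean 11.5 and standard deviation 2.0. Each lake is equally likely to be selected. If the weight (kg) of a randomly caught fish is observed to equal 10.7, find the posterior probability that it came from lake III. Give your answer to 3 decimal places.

0.567

Likelihoods f(10.7 | ·): I: 0.140845; II: 0; III: 0.184135.
Posterior ∝ prior × likelihood. Numerator for III: 0.333333·0.184135 = 0.0613784.
Normalizing constant: 0.333333·0.140845 + 0.333333·0 + 0.333333·0.184135 = 0.108327.
P(III | observation) = 0.0613784 / 0.108327 = 0.566604.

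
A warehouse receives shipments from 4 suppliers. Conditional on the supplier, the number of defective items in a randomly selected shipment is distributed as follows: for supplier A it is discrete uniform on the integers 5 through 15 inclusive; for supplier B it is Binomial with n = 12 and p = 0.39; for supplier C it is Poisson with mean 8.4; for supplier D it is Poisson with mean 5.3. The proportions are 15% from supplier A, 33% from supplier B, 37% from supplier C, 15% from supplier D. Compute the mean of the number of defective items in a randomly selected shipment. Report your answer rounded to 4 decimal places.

6.9474

Component means — A: 10; B: 4.68; C: 8.4; D: 5.3.
E[X] = 0.15·10 + 0.33·4.68 + 0.37·8.4 + 0.15·5.3 = 6.9474.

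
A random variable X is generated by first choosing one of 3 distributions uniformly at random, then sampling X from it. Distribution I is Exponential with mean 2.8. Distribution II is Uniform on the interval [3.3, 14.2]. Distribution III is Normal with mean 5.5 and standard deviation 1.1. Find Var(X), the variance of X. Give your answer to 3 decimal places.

Per component, I: μ=2.8, E[X²]=15.68; II: μ=8.75, E[X²]=86.4633; III: μ=5.5, E[X²]=31.46.
E[X] = 0.333333·2.8 + 0.333333·8.75 + 0.333333·5.5 = 5.68333.
E[X²] = 0.333333·15.68 + 0.333333·86.4633 + 0.333333·31.46 = 44.5344.
Var(X) = E[X²] − (E[X])² = 44.5344 − 32.3003 = 12.2342.

12.234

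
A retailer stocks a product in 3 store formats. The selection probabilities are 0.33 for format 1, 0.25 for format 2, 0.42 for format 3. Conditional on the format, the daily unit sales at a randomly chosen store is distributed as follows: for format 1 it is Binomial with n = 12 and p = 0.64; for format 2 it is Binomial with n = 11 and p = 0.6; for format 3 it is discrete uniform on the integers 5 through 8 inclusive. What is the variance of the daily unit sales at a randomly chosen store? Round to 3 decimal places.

Per component, 1: μ=7.68, E[X²]=61.7472; 2: μ=6.6, E[X²]=46.2; 3: μ=6.5, E[X²]=43.5.
E[X] = 0.33·7.68 + 0.25·6.6 + 0.42·6.5 = 6.9144.
E[X²] = 0.33·61.7472 + 0.25·46.2 + 0.42·43.5 = 50.1966.
Var(X) = E[X²] − (E[X])² = 50.1966 − 47.8089 = 2.38765.

2.388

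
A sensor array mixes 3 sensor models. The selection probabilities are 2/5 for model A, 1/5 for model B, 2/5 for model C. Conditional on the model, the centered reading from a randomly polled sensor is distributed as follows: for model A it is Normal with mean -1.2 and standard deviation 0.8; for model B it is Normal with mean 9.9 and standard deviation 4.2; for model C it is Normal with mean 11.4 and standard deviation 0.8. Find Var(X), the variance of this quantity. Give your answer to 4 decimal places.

Per component, A: μ=-1.2, E[X²]=2.08; B: μ=9.9, E[X²]=115.65; C: μ=11.4, E[X²]=130.6.
E[X] = 0.4·-1.2 + 0.2·9.9 + 0.4·11.4 = 6.06.
E[X²] = 0.4·2.08 + 0.2·115.65 + 0.4·130.6 = 76.202.
Var(X) = E[X²] − (E[X])² = 76.202 − 36.7236 = 39.4784.

39.4784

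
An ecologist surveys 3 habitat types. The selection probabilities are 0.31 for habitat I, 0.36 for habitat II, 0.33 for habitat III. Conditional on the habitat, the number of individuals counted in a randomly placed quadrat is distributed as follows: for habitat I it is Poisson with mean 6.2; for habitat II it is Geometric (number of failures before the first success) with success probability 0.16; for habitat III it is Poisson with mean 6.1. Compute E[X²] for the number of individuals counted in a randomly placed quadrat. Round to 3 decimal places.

For each component E[X²] = Var + (mean)², giving I: 44.64; II: 60.375; III: 43.31.
Overall E[X²] = 0.31·44.64 + 0.36·60.375 + 0.33·43.31 = 49.8657.

49.866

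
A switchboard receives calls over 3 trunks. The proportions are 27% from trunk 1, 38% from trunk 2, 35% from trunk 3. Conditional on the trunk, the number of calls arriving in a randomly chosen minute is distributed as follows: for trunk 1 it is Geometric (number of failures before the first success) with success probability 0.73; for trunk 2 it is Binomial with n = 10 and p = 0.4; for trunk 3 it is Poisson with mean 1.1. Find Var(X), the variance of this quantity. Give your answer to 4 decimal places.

3.9548

Per component, 1: μ=0.369863, E[X²]=0.64346; 2: μ=4, E[X²]=18.4; 3: μ=1.1, E[X²]=2.31.
E[X] = 0.27·0.369863 + 0.38·4 + 0.35·1.1 = 2.00486.
E[X²] = 0.27·0.64346 + 0.38·18.4 + 0.35·2.31 = 7.97423.
Var(X) = E[X²] − (E[X])² = 7.97423 − 4.01948 = 3.95476.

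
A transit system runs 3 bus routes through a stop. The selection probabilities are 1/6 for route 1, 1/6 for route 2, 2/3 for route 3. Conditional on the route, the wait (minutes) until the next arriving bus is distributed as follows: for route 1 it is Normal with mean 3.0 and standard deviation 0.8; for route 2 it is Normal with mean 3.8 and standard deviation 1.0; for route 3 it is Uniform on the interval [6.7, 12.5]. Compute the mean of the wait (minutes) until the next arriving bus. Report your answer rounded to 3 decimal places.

7.533

Component means — 1: 3; 2: 3.8; 3: 9.6.
E[X] = 0.166667·3 + 0.166667·3.8 + 0.666667·9.6 = 7.53333.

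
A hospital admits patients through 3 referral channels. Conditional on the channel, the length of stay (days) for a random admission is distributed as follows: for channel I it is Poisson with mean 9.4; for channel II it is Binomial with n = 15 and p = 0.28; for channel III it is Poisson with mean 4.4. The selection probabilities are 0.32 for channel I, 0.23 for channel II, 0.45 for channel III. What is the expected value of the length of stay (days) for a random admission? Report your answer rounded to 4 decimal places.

Component means — I: 9.4; II: 4.2; III: 4.4.
E[X] = 0.32·9.4 + 0.23·4.2 + 0.45·4.4 = 5.954.

5.9540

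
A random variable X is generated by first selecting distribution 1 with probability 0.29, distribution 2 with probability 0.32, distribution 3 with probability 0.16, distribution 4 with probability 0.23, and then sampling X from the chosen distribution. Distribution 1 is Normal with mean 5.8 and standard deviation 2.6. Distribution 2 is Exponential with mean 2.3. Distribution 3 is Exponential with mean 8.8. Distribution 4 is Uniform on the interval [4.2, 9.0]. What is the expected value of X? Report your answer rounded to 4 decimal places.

Component means — 1: 5.8; 2: 2.3; 3: 8.8; 4: 6.6.
E[X] = 0.29·5.8 + 0.32·2.3 + 0.16·8.8 + 0.23·6.6 = 5.344.

5.3440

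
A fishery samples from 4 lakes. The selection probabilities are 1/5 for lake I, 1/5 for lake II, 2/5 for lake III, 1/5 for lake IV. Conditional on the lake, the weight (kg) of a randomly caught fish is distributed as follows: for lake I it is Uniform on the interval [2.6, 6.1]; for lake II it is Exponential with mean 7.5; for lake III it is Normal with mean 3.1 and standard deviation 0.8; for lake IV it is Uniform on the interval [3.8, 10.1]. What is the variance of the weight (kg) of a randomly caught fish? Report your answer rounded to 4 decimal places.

Per component, I: μ=4.35, E[X²]=19.9433; II: μ=7.5, E[X²]=112.5; III: μ=3.1, E[X²]=10.25; IV: μ=6.95, E[X²]=51.61.
E[X] = 0.2·4.35 + 0.2·7.5 + 0.4·3.1 + 0.2·6.95 = 5.
E[X²] = 0.2·19.9433 + 0.2·112.5 + 0.4·10.25 + 0.2·51.61 = 40.9107.
Var(X) = E[X²] − (E[X])² = 40.9107 − 25 = 15.9107.

15.9107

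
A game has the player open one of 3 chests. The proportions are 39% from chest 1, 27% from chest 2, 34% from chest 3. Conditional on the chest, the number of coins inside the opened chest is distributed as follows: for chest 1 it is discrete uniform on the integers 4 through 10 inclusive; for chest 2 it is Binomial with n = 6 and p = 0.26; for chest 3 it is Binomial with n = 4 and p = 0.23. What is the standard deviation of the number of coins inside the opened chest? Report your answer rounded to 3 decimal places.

Per component, 1: μ=7, E[X²]=53; 2: μ=1.56, E[X²]=3.588; 3: μ=0.92, E[X²]=1.5548.
E[X] = 0.39·7 + 0.27·1.56 + 0.34·0.92 = 3.464.
E[X²] = 0.39·53 + 0.27·3.588 + 0.34·1.5548 = 22.1674.
Var(X) = E[X²] − (E[X])² = 22.1674 − 11.9993 = 10.1681.
SD(X) = √10.1681 = 3.18875.

3.189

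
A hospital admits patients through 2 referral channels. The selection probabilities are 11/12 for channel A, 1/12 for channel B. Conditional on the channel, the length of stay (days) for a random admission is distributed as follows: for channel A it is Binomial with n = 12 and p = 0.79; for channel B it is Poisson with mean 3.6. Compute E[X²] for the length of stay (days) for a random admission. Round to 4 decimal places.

85.5861

For each component E[X²] = Var + (mean)², giving A: 91.8612; B: 16.56.
Overall E[X²] = 0.916667·91.8612 + 0.0833333·16.56 = 85.5861.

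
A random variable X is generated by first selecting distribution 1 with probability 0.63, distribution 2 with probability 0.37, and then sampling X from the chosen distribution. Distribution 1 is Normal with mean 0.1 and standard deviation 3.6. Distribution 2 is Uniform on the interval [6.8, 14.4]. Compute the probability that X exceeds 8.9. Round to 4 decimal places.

Conditional on each component, P(X > 8.9): 1: 0.00725377; 2: 0.723684.
By total probability, P(X > 8.9) = 0.63·0.00725377 + 0.37·0.723684 = 0.272333.

0.2723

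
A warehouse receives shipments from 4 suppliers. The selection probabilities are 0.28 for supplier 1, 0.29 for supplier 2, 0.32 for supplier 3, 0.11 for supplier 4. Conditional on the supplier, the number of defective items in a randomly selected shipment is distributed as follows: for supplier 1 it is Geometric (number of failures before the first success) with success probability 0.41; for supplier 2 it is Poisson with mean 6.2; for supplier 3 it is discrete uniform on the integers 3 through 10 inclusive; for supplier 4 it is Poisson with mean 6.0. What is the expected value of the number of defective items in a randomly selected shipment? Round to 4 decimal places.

Component means — 1: 1.43902; 2: 6.2; 3: 6.5; 4: 6.
E[X] = 0.28·1.43902 + 0.29·6.2 + 0.32·6.5 + 0.11·6 = 4.94093.

4.9409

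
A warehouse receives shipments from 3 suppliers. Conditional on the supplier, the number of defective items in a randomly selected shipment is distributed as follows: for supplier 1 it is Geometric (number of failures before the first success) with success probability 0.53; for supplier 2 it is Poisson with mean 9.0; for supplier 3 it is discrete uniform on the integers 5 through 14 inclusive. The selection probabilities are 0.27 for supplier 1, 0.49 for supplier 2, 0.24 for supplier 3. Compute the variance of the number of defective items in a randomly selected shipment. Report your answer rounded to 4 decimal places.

20.3870

Per component, 1: μ=0.886792, E[X²]=2.45959; 2: μ=9, E[X²]=90; 3: μ=9.5, E[X²]=98.5.
E[X] = 0.27·0.886792 + 0.49·9 + 0.24·9.5 = 6.92943.
E[X²] = 0.27·2.45959 + 0.49·90 + 0.24·98.5 = 68.4041.
Var(X) = E[X²] − (E[X])² = 68.4041 − 48.0171 = 20.387.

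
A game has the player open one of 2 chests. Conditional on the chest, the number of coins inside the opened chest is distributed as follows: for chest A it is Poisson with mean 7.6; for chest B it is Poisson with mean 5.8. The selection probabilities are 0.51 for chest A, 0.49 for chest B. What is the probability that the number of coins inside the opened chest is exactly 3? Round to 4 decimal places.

Conditional on each chest, P(X = 3): A: 0.0366144; B: 0.098452.
By total probability, P(X = 3) = 0.51·0.0366144 + 0.49·0.098452 = 0.0669148.

0.0669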